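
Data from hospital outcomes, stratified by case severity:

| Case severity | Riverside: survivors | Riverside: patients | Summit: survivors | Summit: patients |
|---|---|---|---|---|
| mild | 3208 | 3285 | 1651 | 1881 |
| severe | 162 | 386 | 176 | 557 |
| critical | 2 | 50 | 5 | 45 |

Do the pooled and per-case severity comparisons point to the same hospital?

Mild: Riverside 3208/3285 = 97.7%, Summit 1651/1881 = 87.8% → Riverside
Severe: Riverside 162/386 = 42.0%, Summit 176/557 = 31.6% → Riverside
Critical: Riverside 2/50 = 4.0%, Summit 5/45 = 11.1% → Summit
Overall: Riverside 3372/3721 = 90.6%, Summit 1832/2483 = 73.8% → Riverside
Neither sweeps: Riverside wins 2 of 3 groups, Summit wins 1. Riverside wins overall but not every group — no Simpson reversal.

No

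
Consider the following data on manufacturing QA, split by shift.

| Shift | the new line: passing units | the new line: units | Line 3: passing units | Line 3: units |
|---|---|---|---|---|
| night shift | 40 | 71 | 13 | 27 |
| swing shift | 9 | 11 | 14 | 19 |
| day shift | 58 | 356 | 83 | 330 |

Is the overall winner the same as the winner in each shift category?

Night shift: the new line 40/71 = 56.3%, Line 3 13/27 = 48.1% → the new line
Swing shift: the new line 9/11 = 81.8%, Line 3 14/19 = 73.7% → the new line
Day shift: the new line 58/356 = 16.3%, Line 3 83/330 = 25.2% → Line 3
Overall: the new line 107/438 = 24.4%, Line 3 110/376 = 29.3% → Line 3
Neither sweeps: the new line wins 2 of 3 groups, Line 3 wins 1. Line 3 wins overall but not every group — no Simpson reversal.

No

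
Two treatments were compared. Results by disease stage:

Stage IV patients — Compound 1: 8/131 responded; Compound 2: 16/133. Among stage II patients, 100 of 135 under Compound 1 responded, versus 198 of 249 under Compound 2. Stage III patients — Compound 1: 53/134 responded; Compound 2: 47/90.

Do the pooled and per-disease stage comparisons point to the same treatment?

Stage IV: Compound 1 8/131 = 6.1%, Compound 2 16/133 = 12.0% → Compound 2
Stage II: Compound 1 100/135 = 74.1%, Compound 2 198/249 = 79.5% → Compound 2
Stage III: Compound 1 53/134 = 39.6%, Compound 2 47/90 = 52.2% → Compound 2
Overall: Compound 1 161/400 = 40.2%, Compound 2 261/472 = 55.3% → Compound 2
Compound 2 wins overall and in every disease group — no reversal.

Yes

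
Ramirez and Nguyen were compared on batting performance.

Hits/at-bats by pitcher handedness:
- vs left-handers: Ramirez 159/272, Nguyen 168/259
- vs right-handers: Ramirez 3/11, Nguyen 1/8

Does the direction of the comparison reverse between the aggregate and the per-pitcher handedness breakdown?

Vs left-handers: Ramirez 159/272 = 58.5%, Nguyen 168/259 = 64.9% → Nguyen
Vs right-handers: Ramirez 3/11 = 27.3%, Nguyen 1/8 = 12.5% → Ramirez
Overall: Ramirez 162/283 = 57.2%, Nguyen 169/267 = 63.3% → Nguyen
Neither sweeps: Ramirez wins 1 of 2 groups, Nguyen wins 1. Nguyen wins overall but not every group — no Simpson reversal.

No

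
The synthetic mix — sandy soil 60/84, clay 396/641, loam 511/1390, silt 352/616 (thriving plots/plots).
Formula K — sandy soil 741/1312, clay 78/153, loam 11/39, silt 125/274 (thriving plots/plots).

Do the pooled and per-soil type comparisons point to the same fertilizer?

No

Sandy soil: the synthetic mix 60/84 = 71.4%, Formula K 741/1312 = 56.5% → the synthetic mix
Clay: the synthetic mix 396/641 = 61.8%, Formula K 78/153 = 51.0% → the synthetic mix
Loam: the synthetic mix 511/1390 = 36.8%, Formula K 11/39 = 28.2% → the synthetic mix
Silt: the synthetic mix 352/616 = 57.1%, Formula K 125/274 = 45.6% → the synthetic mix
Overall: the synthetic mix 1319/2731 = 48.3%, Formula K 955/1778 = 53.7% → Formula K
The synthetic mix wins each soil group but Formula K wins overall — the comparison reverses. The synthetic mix's plots skew toward loam, which has a lower base rate.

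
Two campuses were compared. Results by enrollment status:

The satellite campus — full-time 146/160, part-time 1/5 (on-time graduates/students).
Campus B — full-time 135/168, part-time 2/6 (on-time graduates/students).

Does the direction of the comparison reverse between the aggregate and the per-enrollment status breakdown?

No

Full-time: the satellite campus 146/160 = 91.2%, Campus B 135/168 = 80.4% → the satellite campus
Part-time: the satellite campus 1/5 = 20.0%, Campus B 2/6 = 33.3% → Campus B
Overall: the satellite campus 147/165 = 89.1%, Campus B 137/174 = 78.7% → the satellite campus
Neither sweeps: the satellite campus wins 1 of 2 groups, Campus B wins 1. The satellite campus wins overall but not every group — no Simpson reversal.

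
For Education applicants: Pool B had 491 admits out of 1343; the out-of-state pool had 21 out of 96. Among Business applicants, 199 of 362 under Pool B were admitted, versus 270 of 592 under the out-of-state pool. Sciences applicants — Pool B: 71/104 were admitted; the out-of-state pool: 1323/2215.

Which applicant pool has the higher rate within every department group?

Education: Pool B 491/1343 = 36.6%, the out-of-state pool 21/96 = 21.9% → Pool B
Business: Pool B 199/362 = 55.0%, the out-of-state pool 270/592 = 45.6% → Pool B
Sciences: Pool B 71/104 = 68.3%, the out-of-state pool 1323/2215 = 59.7% → Pool B
Pool B has the higher rate in all 3 groups.

Pool B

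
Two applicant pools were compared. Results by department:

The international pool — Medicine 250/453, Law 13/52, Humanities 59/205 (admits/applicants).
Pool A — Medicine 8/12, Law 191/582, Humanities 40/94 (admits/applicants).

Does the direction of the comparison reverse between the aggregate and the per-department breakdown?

Yes

Medicine: the international pool 250/453 = 55.2%, Pool A 8/12 = 66.7% → Pool A
Law: the international pool 13/52 = 25.0%, Pool A 191/582 = 32.8% → Pool A
Humanities: the international pool 59/205 = 28.8%, Pool A 40/94 = 42.6% → Pool A
Overall: the international pool 322/710 = 45.4%, Pool A 239/688 = 34.7% → the international pool
Pool A wins each department group but the international pool wins overall — the comparison reverses. Pool A's applicants skew toward Law, which has a lower base rate.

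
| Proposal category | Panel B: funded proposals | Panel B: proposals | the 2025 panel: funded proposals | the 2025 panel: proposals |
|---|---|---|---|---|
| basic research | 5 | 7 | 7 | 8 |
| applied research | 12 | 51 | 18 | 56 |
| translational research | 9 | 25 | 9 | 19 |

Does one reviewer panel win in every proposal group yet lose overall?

Basic research: Panel B 5/7 = 71.4%, the 2025 panel 7/8 = 87.5% → the 2025 panel
Applied research: Panel B 12/51 = 23.5%, the 2025 panel 18/56 = 32.1% → the 2025 panel
Translational research: Panel B 9/25 = 36.0%, the 2025 panel 9/19 = 47.4% → the 2025 panel
Overall: Panel B 26/83 = 31.3%, the 2025 panel 34/83 = 41.0% → the 2025 panel
The 2025 panel wins overall and in every proposal group — no reversal.

No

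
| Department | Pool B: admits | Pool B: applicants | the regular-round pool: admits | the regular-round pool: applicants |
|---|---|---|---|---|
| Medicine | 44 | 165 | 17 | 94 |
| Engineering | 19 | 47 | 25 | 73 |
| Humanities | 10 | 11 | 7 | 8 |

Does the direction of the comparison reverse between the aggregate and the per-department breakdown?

Medicine: Pool B 44/165 = 26.7%, the regular-round pool 17/94 = 18.1% → Pool B
Engineering: Pool B 19/47 = 40.4%, the regular-round pool 25/73 = 34.2% → Pool B
Humanities: Pool B 10/11 = 90.9%, the regular-round pool 7/8 = 87.5% → Pool B
Overall: Pool B 73/223 = 32.7%, the regular-round pool 49/175 = 28.0% → Pool B
Pool B wins overall and in every department group — no reversal.

No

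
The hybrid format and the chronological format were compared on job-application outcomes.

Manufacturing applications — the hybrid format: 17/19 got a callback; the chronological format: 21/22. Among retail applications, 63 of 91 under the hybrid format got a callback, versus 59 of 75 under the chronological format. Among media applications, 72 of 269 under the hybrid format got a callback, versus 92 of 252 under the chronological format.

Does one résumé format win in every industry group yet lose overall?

Manufacturing: the hybrid format 17/19 = 89.5%, the chronological format 21/22 = 95.5% → the chronological format
Retail: the hybrid format 63/91 = 69.2%, the chronological format 59/75 = 78.7% → the chronological format
Media: the hybrid format 72/269 = 26.8%, the chronological format 92/252 = 36.5% → the chronological format
Overall: the hybrid format 152/379 = 40.1%, the chronological format 172/349 = 49.3% → the chronological format
The chronological format wins overall and in every industry group — no reversal.

No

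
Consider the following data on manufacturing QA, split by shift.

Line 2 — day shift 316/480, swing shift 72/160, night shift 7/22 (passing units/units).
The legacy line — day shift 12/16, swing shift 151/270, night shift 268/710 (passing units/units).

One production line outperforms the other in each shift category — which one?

Day shift: Line 2 316/480 = 65.8%, the legacy line 12/16 = 75.0% → the legacy line
Swing shift: Line 2 72/160 = 45.0%, the legacy line 151/270 = 55.9% → the legacy line
Night shift: Line 2 7/22 = 31.8%, the legacy line 268/710 = 37.7% → the legacy line
The legacy line has the higher rate in all 3 groups.

the legacy line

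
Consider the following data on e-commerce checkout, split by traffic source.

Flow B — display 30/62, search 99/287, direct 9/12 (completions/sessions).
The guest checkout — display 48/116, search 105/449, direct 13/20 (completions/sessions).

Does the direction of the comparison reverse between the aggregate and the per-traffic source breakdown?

Display: Flow B 30/62 = 48.4%, the guest checkout 48/116 = 41.4% → Flow B
Search: Flow B 99/287 = 34.5%, the guest checkout 105/449 = 23.4% → Flow B
Direct: Flow B 9/12 = 75.0%, the guest checkout 13/20 = 65.0% → Flow B
Overall: Flow B 138/361 = 38.2%, the guest checkout 166/585 = 28.4% → Flow B
Flow B wins overall and in every traffic group — no reversal.

No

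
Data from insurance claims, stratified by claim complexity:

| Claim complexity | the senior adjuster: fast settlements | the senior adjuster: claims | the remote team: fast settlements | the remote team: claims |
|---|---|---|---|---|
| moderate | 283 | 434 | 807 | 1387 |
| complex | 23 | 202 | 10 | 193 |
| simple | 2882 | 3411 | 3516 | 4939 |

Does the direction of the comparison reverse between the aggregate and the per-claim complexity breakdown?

Moderate: the senior adjuster 283/434 = 65.2%, the remote team 807/1387 = 58.2% → the senior adjuster
Complex: the senior adjuster 23/202 = 11.4%, the remote team 10/193 = 5.2% → the senior adjuster
Simple: the senior adjuster 2882/3411 = 84.5%, the remote team 3516/4939 = 71.2% → the senior adjuster
Overall: the senior adjuster 3188/4047 = 78.8%, the remote team 4333/6519 = 66.5% → the senior adjuster
The senior adjuster wins overall and in every claim group — no reversal.

No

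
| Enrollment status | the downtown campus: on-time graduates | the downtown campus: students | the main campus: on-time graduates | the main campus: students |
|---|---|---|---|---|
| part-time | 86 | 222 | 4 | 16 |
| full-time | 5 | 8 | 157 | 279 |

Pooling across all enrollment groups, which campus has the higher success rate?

Part-time: the downtown campus 86/222 = 38.7%, the main campus 4/16 = 25.0% → the downtown campus
Full-time: the downtown campus 5/8 = 62.5%, the main campus 157/279 = 56.3% → the downtown campus
Overall: the downtown campus 91/230 = 39.6%, the main campus 161/295 = 54.6% → the main campus
(The downtown campus wins every enrollment group but the main campus wins overall — the downtown campus's students skew toward the low-rate part-time group.)

the main campus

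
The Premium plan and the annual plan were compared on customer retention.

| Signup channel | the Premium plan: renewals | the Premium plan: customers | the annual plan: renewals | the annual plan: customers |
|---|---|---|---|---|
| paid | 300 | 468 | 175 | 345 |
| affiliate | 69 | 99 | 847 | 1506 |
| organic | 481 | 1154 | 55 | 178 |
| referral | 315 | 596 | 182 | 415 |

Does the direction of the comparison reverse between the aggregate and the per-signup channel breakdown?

Paid: the Premium plan 300/468 = 64.1%, the annual plan 175/345 = 50.7% → the Premium plan
Affiliate: the Premium plan 69/99 = 69.7%, the annual plan 847/1506 = 56.2% → the Premium plan
Organic: the Premium plan 481/1154 = 41.7%, the annual plan 55/178 = 30.9% → the Premium plan
Referral: the Premium plan 315/596 = 52.9%, the annual plan 182/415 = 43.9% → the Premium plan
Overall: the Premium plan 1165/2317 = 50.3%, the annual plan 1259/2444 = 51.5% → the annual plan
The Premium plan wins each signup group but the annual plan wins overall — the comparison reverses. The Premium plan's customers skew toward organic, which has a lower base rate.

Yes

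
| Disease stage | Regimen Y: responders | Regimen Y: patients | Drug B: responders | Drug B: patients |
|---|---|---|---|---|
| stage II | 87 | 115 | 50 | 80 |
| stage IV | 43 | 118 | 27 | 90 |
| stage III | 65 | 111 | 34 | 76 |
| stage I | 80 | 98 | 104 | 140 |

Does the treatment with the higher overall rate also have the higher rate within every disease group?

Yes

Stage II: Regimen Y 87/115 = 75.7%, Drug B 50/80 = 62.5% → Regimen Y
Stage IV: Regimen Y 43/118 = 36.4%, Drug B 27/90 = 30.0% → Regimen Y
Stage III: Regimen Y 65/111 = 58.6%, Drug B 34/76 = 44.7% → Regimen Y
Stage I: Regimen Y 80/98 = 81.6%, Drug B 104/140 = 74.3% → Regimen Y
Overall: Regimen Y 275/442 = 62.2%, Drug B 215/386 = 55.7% → Regimen Y
Regimen Y wins overall and in every disease group — no reversal.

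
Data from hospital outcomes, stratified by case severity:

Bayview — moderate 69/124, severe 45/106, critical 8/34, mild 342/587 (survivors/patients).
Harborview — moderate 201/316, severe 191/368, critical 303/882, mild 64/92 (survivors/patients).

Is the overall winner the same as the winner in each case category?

Moderate: Bayview 69/124 = 55.6%, Harborview 201/316 = 63.6% → Harborview
Severe: Bayview 45/106 = 42.5%, Harborview 191/368 = 51.9% → Harborview
Critical: Bayview 8/34 = 23.5%, Harborview 303/882 = 34.4% → Harborview
Mild: Bayview 342/587 = 58.3%, Harborview 64/92 = 69.6% → Harborview
Overall: Bayview 464/851 = 54.5%, Harborview 759/1658 = 45.8% → Bayview
Harborview wins each case group but Bayview wins overall — the comparison reverses. Harborview's patients skew toward critical, which has a lower base rate.

No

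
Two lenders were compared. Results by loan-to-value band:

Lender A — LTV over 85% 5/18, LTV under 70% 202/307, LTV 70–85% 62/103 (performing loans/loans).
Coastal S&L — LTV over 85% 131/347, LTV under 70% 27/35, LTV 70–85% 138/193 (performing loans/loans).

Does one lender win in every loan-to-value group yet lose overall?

LTV over 85%: Lender A 5/18 = 27.8%, Coastal S&L 131/347 = 37.8% → Coastal S&L
LTV under 70%: Lender A 202/307 = 65.8%, Coastal S&L 27/35 = 77.1% → Coastal S&L
LTV 70–85%: Lender A 62/103 = 60.2%, Coastal S&L 138/193 = 71.5% → Coastal S&L
Overall: Lender A 269/428 = 62.9%, Coastal S&L 296/575 = 51.5% → Lender A
Coastal S&L wins each loan-to-value group but Lender A wins overall — the comparison reverses. Coastal S&L's loans skew toward LTV over 85%, which has a lower base rate.

Yes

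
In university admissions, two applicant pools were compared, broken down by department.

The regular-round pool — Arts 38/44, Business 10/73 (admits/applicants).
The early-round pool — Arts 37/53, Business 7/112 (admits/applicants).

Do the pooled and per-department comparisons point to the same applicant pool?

Yes

Arts: the regular-round pool 38/44 = 86.4%, the early-round pool 37/53 = 69.8% → the regular-round pool
Business: the regular-round pool 10/73 = 13.7%, the early-round pool 7/112 = 6.2% → the regular-round pool
Overall: the regular-round pool 48/117 = 41.0%, the early-round pool 44/165 = 26.7% → the regular-round pool
The regular-round pool wins overall and in every department group — no reversal.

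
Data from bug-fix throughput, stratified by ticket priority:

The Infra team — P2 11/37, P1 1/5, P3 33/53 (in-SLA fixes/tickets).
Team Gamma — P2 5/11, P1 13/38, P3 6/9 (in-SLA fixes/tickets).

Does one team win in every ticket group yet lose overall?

Yes

P2: the Infra team 11/37 = 29.7%, Team Gamma 5/11 = 45.5% → Team Gamma
P1: the Infra team 1/5 = 20.0%, Team Gamma 13/38 = 34.2% → Team Gamma
P3: the Infra team 33/53 = 62.3%, Team Gamma 6/9 = 66.7% → Team Gamma
Overall: the Infra team 45/95 = 47.4%, Team Gamma 24/58 = 41.4% → the Infra team
Team Gamma wins each ticket group but the Infra team wins overall — the comparison reverses. Team Gamma's tickets skew toward P1, which has a lower base rate.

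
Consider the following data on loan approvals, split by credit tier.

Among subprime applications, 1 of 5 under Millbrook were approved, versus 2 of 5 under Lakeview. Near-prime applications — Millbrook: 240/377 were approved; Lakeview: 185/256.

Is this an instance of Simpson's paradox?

No

Subprime: Millbrook 1/5 = 20.0%, Lakeview 2/5 = 40.0% → Lakeview
Near-prime: Millbrook 240/377 = 63.7%, Lakeview 185/256 = 72.3% → Lakeview
Overall: Millbrook 241/382 = 63.1%, Lakeview 187/261 = 71.6% → Lakeview
Lakeview wins overall and in every credit group — no reversal.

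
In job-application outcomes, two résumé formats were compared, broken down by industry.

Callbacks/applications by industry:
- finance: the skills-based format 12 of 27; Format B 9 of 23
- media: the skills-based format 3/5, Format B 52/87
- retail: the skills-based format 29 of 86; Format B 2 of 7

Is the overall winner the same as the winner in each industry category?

No

Finance: the skills-based format 12/27 = 44.4%, Format B 9/23 = 39.1% → the skills-based format
Media: the skills-based format 3/5 = 60.0%, Format B 52/87 = 59.8% → the skills-based format
Retail: the skills-based format 29/86 = 33.7%, Format B 2/7 = 28.6% → the skills-based format
Overall: the skills-based format 44/118 = 37.3%, Format B 63/117 = 53.8% → Format B
The skills-based format wins each industry group but Format B wins overall — the comparison reverses. The skills-based format's applications skew toward retail, which has a lower base rate.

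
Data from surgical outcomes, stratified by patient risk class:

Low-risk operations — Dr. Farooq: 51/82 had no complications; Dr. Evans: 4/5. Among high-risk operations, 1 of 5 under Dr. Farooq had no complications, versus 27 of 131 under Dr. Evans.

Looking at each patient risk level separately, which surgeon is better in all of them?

Low-risk: Dr. Farooq 51/82 = 62.2%, Dr. Evans 4/5 = 80.0% → Dr. Evans
High-risk: Dr. Farooq 1/5 = 20.0%, Dr. Evans 27/131 = 20.6% → Dr. Evans
Dr. Evans has the higher rate in both groups.

Dr. Evans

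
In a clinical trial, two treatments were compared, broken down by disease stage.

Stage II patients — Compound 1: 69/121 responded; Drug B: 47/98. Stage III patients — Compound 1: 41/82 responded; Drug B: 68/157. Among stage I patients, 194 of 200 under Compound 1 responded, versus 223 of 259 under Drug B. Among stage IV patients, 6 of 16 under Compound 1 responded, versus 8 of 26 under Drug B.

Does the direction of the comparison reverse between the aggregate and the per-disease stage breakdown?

Stage II: Compound 1 69/121 = 57.0%, Drug B 47/98 = 48.0% → Compound 1
Stage III: Compound 1 41/82 = 50.0%, Drug B 68/157 = 43.3% → Compound 1
Stage I: Compound 1 194/200 = 97.0%, Drug B 223/259 = 86.1% → Compound 1
Stage IV: Compound 1 6/16 = 37.5%, Drug B 8/26 = 30.8% → Compound 1
Overall: Compound 1 310/419 = 74.0%, Drug B 346/540 = 64.1% → Compound 1
Compound 1 wins overall and in every disease group — no reversal.

No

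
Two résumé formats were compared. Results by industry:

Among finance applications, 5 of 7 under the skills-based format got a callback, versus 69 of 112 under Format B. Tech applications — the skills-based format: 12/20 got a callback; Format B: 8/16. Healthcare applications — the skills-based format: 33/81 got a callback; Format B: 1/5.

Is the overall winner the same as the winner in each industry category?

Finance: the skills-based format 5/7 = 71.4%, Format B 69/112 = 61.6% → the skills-based format
Tech: the skills-based format 12/20 = 60.0%, Format B 8/16 = 50.0% → the skills-based format
Healthcare: the skills-based format 33/81 = 40.7%, Format B 1/5 = 20.0% → the skills-based format
Overall: the skills-based format 50/108 = 46.3%, Format B 78/133 = 58.6% → Format B
The skills-based format wins each industry group but Format B wins overall — the comparison reverses. The skills-based format's applications skew toward healthcare, which has a lower base rate.

No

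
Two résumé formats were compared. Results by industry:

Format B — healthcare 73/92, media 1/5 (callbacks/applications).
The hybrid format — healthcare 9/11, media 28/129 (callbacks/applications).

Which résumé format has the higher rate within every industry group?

Healthcare: Format B 73/92 = 79.3%, the hybrid format 9/11 = 81.8% → the hybrid format
Media: Format B 1/5 = 20.0%, the hybrid format 28/129 = 21.7% → the hybrid format
The hybrid format has the higher rate in both groups.

the hybrid format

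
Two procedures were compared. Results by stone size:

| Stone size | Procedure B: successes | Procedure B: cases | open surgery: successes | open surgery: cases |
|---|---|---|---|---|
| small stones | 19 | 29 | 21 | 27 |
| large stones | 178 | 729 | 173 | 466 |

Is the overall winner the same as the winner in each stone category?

Yes

Small stones: Procedure B 19/29 = 65.5%, open surgery 21/27 = 77.8% → open surgery
Large stones: Procedure B 178/729 = 24.4%, open surgery 173/466 = 37.1% → open surgery
Overall: Procedure B 197/758 = 26.0%, open surgery 194/493 = 39.4% → open surgery
Open surgery wins overall and in every stone group — no reversal.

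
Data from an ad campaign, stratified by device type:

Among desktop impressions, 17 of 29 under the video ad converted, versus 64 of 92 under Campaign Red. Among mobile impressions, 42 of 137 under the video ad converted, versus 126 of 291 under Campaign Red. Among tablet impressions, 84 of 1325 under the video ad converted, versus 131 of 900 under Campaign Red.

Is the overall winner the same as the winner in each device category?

Yes

Desktop: the video ad 17/29 = 58.6%, Campaign Red 64/92 = 69.6% → Campaign Red
Mobile: the video ad 42/137 = 30.7%, Campaign Red 126/291 = 43.3% → Campaign Red
Tablet: the video ad 84/1325 = 6.3%, Campaign Red 131/900 = 14.6% → Campaign Red
Overall: the video ad 143/1491 = 9.6%, Campaign Red 321/1283 = 25.0% → Campaign Red
Campaign Red wins overall and in every device group — no reversal.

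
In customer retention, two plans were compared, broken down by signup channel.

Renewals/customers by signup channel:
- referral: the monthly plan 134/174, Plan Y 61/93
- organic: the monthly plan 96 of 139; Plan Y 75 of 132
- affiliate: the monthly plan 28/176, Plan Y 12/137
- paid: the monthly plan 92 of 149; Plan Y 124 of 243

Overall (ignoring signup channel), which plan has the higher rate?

the monthly plan

Referral: the monthly plan 134/174 = 77.0%, Plan Y 61/93 = 65.6% → the monthly plan
Organic: the monthly plan 96/139 = 69.1%, Plan Y 75/132 = 56.8% → the monthly plan
Affiliate: the monthly plan 28/176 = 15.9%, Plan Y 12/137 = 8.8% → the monthly plan
Paid: the monthly plan 92/149 = 61.7%, Plan Y 124/243 = 51.0% → the monthly plan
Overall: the monthly plan 350/638 = 54.9%, Plan Y 272/605 = 45.0% → the monthly plan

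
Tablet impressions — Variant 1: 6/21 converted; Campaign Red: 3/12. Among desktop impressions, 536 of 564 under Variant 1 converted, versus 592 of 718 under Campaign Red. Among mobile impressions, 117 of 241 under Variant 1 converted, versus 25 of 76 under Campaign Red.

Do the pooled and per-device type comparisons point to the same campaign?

Tablet: Variant 1 6/21 = 28.6%, Campaign Red 3/12 = 25.0% → Variant 1
Desktop: Variant 1 536/564 = 95.0%, Campaign Red 592/718 = 82.5% → Variant 1
Mobile: Variant 1 117/241 = 48.5%, Campaign Red 25/76 = 32.9% → Variant 1
Overall: Variant 1 659/826 = 79.8%, Campaign Red 620/806 = 76.9% → Variant 1
Variant 1 wins overall and in every device group — no reversal.

Yes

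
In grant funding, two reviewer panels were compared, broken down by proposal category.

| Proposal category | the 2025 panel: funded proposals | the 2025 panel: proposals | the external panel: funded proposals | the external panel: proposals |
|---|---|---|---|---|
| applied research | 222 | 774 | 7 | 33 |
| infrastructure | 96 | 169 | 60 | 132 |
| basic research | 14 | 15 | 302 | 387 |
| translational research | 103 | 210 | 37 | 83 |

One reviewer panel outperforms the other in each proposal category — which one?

the 2025 panel

Applied research: the 2025 panel 222/774 = 28.7%, the external panel 7/33 = 21.2% → the 2025 panel
Infrastructure: the 2025 panel 96/169 = 56.8%, the external panel 60/132 = 45.5% → the 2025 panel
Basic research: the 2025 panel 14/15 = 93.3%, the external panel 302/387 = 78.0% → the 2025 panel
Translational research: the 2025 panel 103/210 = 49.0%, the external panel 37/83 = 44.6% → the 2025 panel
The 2025 panel has the higher rate in all 4 groups.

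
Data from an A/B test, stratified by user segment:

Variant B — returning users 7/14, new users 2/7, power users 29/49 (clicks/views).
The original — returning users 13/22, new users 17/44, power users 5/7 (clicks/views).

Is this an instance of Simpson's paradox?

Yes

Returning users: Variant B 7/14 = 50.0%, the original 13/22 = 59.1% → the original
New users: Variant B 2/7 = 28.6%, the original 17/44 = 38.6% → the original
Power users: Variant B 29/49 = 59.2%, the original 5/7 = 71.4% → the original
Overall: Variant B 38/70 = 54.3%, the original 35/73 = 47.9% → Variant B
The original wins each user group but Variant B wins overall — the comparison reverses. The original's views skew toward new users, which has a lower base rate.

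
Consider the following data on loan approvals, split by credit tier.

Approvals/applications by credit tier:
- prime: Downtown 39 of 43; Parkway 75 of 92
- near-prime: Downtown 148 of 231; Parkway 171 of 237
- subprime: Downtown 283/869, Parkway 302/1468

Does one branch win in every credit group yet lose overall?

Prime: Downtown 39/43 = 90.7%, Parkway 75/92 = 81.5% → Downtown
Near-prime: Downtown 148/231 = 64.1%, Parkway 171/237 = 72.2% → Parkway
Subprime: Downtown 283/869 = 32.6%, Parkway 302/1468 = 20.6% → Downtown
Overall: Downtown 470/1143 = 41.1%, Parkway 548/1797 = 30.5% → Downtown
Neither sweeps: Downtown wins 2 of 3 groups, Parkway wins 1. Downtown wins overall but not every group — no Simpson reversal.

No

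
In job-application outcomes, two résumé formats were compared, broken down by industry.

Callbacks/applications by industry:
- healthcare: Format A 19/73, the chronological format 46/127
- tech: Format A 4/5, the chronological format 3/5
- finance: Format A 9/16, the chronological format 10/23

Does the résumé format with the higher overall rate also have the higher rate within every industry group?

Healthcare: Format A 19/73 = 26.0%, the chronological format 46/127 = 36.2% → the chronological format
Tech: Format A 4/5 = 80.0%, the chronological format 3/5 = 60.0% → Format A
Finance: Format A 9/16 = 56.2%, the chronological format 10/23 = 43.5% → Format A
Overall: Format A 32/94 = 34.0%, the chronological format 59/155 = 38.1% → the chronological format
Neither sweeps: Format A wins 2 of 3 groups, the chronological format wins 1. The chronological format wins overall but not every group — no Simpson reversal.

No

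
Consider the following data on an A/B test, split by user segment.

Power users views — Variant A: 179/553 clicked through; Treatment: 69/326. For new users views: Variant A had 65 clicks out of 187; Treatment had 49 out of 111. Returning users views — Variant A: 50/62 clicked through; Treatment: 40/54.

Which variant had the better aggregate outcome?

Power users: Variant A 179/553 = 32.4%, Treatment 69/326 = 21.2% → Variant A
New users: Variant A 65/187 = 34.8%, Treatment 49/111 = 44.1% → Treatment
Returning users: Variant A 50/62 = 80.6%, Treatment 40/54 = 74.1% → Variant A
Overall: Variant A 294/802 = 36.7%, Treatment 158/491 = 32.2% → Variant A
(Neither sweeps every user group, but Variant A has the higher pooled rate.)

Variant A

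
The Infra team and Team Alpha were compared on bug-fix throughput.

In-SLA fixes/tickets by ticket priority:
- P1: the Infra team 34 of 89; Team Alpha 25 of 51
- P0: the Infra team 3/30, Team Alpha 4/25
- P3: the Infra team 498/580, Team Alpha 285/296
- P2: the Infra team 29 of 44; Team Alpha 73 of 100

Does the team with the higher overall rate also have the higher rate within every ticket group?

P1: the Infra team 34/89 = 38.2%, Team Alpha 25/51 = 49.0% → Team Alpha
P0: the Infra team 3/30 = 10.0%, Team Alpha 4/25 = 16.0% → Team Alpha
P3: the Infra team 498/580 = 85.9%, Team Alpha 285/296 = 96.3% → Team Alpha
P2: the Infra team 29/44 = 65.9%, Team Alpha 73/100 = 73.0% → Team Alpha
Overall: the Infra team 564/743 = 75.9%, Team Alpha 387/472 = 82.0% → Team Alpha
Team Alpha wins overall and in every ticket group — no reversal.

Yes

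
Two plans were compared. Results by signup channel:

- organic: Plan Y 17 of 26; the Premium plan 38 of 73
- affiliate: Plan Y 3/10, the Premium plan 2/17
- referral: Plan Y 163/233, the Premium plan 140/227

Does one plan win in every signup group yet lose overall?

Organic: Plan Y 17/26 = 65.4%, the Premium plan 38/73 = 52.1% → Plan Y
Affiliate: Plan Y 3/10 = 30.0%, the Premium plan 2/17 = 11.8% → Plan Y
Referral: Plan Y 163/233 = 70.0%, the Premium plan 140/227 = 61.7% → Plan Y
Overall: Plan Y 183/269 = 68.0%, the Premium plan 180/317 = 56.8% → Plan Y
Plan Y wins overall and in every signup group — no reversal.

No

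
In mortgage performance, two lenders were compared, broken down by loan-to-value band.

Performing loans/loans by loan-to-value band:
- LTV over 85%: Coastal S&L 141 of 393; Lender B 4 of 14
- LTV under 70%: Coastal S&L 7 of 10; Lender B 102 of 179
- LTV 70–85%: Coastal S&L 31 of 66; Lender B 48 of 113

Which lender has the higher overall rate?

LTV over 85%: Coastal S&L 141/393 = 35.9%, Lender B 4/14 = 28.6% → Coastal S&L
LTV under 70%: Coastal S&L 7/10 = 70.0%, Lender B 102/179 = 57.0% → Coastal S&L
LTV 70–85%: Coastal S&L 31/66 = 47.0%, Lender B 48/113 = 42.5% → Coastal S&L
Overall: Coastal S&L 179/469 = 38.2%, Lender B 154/306 = 50.3% → Lender B
(Coastal S&L wins every loan-to-value group but Lender B wins overall — Coastal S&L's loans skew toward the low-rate LTV over 85% group.)

Lender B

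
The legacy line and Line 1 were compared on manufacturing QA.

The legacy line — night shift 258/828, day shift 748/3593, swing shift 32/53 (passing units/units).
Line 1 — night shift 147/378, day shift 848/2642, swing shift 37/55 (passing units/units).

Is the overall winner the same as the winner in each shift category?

Night shift: the legacy line 258/828 = 31.2%, Line 1 147/378 = 38.9% → Line 1
Day shift: the legacy line 748/3593 = 20.8%, Line 1 848/2642 = 32.1% → Line 1
Swing shift: the legacy line 32/53 = 60.4%, Line 1 37/55 = 67.3% → Line 1
Overall: the legacy line 1038/4474 = 23.2%, Line 1 1032/3075 = 33.6% → Line 1
Line 1 wins overall and in every shift group — no reversal.

Yes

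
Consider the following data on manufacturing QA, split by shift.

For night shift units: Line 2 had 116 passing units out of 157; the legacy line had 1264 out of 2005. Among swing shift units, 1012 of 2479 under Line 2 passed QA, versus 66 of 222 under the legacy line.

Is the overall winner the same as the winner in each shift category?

Night shift: Line 2 116/157 = 73.9%, the legacy line 1264/2005 = 63.0% → Line 2
Swing shift: Line 2 1012/2479 = 40.8%, the legacy line 66/222 = 29.7% → Line 2
Overall: Line 2 1128/2636 = 42.8%, the legacy line 1330/2227 = 59.7% → the legacy line
Line 2 wins each shift group but the legacy line wins overall — the comparison reverses. Line 2's units skew toward swing shift, which has a lower base rate.

No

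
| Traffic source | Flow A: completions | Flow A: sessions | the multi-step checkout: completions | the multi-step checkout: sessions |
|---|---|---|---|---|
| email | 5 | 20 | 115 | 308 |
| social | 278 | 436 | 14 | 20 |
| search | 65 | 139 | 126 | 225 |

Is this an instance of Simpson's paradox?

Yes

Email: Flow A 5/20 = 25.0%, the multi-step checkout 115/308 = 37.3% → the multi-step checkout
Social: Flow A 278/436 = 63.8%, the multi-step checkout 14/20 = 70.0% → the multi-step checkout
Search: Flow A 65/139 = 46.8%, the multi-step checkout 126/225 = 56.0% → the multi-step checkout
Overall: Flow A 348/595 = 58.5%, the multi-step checkout 255/553 = 46.1% → Flow A
The multi-step checkout wins each traffic group but Flow A wins overall — the comparison reverses. The multi-step checkout's sessions skew toward email, which has a lower base rate.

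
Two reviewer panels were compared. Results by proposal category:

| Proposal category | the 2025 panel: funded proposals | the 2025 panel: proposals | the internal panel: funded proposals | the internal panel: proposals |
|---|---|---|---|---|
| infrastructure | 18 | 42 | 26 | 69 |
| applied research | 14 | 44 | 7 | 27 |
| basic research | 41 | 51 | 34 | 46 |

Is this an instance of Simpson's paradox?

No

Infrastructure: the 2025 panel 18/42 = 42.9%, the internal panel 26/69 = 37.7% → the 2025 panel
Applied research: the 2025 panel 14/44 = 31.8%, the internal panel 7/27 = 25.9% → the 2025 panel
Basic research: the 2025 panel 41/51 = 80.4%, the internal panel 34/46 = 73.9% → the 2025 panel
Overall: the 2025 panel 73/137 = 53.3%, the internal panel 67/142 = 47.2% → the 2025 panel
The 2025 panel wins overall and in every proposal group — no reversal.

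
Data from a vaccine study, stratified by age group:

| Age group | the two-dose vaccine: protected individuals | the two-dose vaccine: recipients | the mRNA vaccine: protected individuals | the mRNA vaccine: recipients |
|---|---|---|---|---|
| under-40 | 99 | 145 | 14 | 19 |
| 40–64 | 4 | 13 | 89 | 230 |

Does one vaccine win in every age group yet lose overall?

Under-40: the two-dose vaccine 99/145 = 68.3%, the mRNA vaccine 14/19 = 73.7% → the mRNA vaccine
40–64: the two-dose vaccine 4/13 = 30.8%, the mRNA vaccine 89/230 = 38.7% → the mRNA vaccine
Overall: the two-dose vaccine 103/158 = 65.2%, the mRNA vaccine 103/249 = 41.4% → the two-dose vaccine
The mRNA vaccine wins each age group but the two-dose vaccine wins overall — the comparison reverses. The mRNA vaccine's recipients skew toward 40–64, which has a lower base rate.

Yes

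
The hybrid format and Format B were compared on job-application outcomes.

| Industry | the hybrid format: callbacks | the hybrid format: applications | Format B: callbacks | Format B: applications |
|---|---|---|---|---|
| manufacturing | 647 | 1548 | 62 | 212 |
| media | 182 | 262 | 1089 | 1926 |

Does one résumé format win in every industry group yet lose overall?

Manufacturing: the hybrid format 647/1548 = 41.8%, Format B 62/212 = 29.2% → the hybrid format
Media: the hybrid format 182/262 = 69.5%, Format B 1089/1926 = 56.5% → the hybrid format
Overall: the hybrid format 829/1810 = 45.8%, Format B 1151/2138 = 53.8% → Format B
The hybrid format wins each industry group but Format B wins overall — the comparison reverses. The hybrid format's applications skew toward manufacturing, which has a lower base rate.

Yes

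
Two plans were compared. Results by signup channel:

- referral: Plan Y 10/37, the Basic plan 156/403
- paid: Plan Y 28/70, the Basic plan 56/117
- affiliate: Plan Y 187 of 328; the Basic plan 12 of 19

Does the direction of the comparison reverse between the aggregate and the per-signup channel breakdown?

Yes

Referral: Plan Y 10/37 = 27.0%, the Basic plan 156/403 = 38.7% → the Basic plan
Paid: Plan Y 28/70 = 40.0%, the Basic plan 56/117 = 47.9% → the Basic plan
Affiliate: Plan Y 187/328 = 57.0%, the Basic plan 12/19 = 63.2% → the Basic plan
Overall: Plan Y 225/435 = 51.7%, the Basic plan 224/539 = 41.6% → Plan Y
The Basic plan wins each signup group but Plan Y wins overall — the comparison reverses. The Basic plan's customers skew toward referral, which has a lower base rate.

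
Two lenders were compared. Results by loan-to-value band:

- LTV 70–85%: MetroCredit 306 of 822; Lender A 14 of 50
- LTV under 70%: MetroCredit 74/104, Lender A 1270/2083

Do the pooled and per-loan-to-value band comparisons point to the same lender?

LTV 70–85%: MetroCredit 306/822 = 37.2%, Lender A 14/50 = 28.0% → MetroCredit
LTV under 70%: MetroCredit 74/104 = 71.2%, Lender A 1270/2083 = 61.0% → MetroCredit
Overall: MetroCredit 380/926 = 41.0%, Lender A 1284/2133 = 60.2% → Lender A
MetroCredit wins each loan-to-value group but Lender A wins overall — the comparison reverses. MetroCredit's loans skew toward LTV 70–85%, which has a lower base rate.

No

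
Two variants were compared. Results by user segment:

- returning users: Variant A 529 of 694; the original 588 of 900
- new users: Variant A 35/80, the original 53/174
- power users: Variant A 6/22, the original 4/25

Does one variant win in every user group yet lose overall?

Returning users: Variant A 529/694 = 76.2%, the original 588/900 = 65.3% → Variant A
New users: Variant A 35/80 = 43.8%, the original 53/174 = 30.5% → Variant A
Power users: Variant A 6/22 = 27.3%, the original 4/25 = 16.0% → Variant A
Overall: Variant A 570/796 = 71.6%, the original 645/1099 = 58.7% → Variant A
Variant A wins overall and in every user group — no reversal.

No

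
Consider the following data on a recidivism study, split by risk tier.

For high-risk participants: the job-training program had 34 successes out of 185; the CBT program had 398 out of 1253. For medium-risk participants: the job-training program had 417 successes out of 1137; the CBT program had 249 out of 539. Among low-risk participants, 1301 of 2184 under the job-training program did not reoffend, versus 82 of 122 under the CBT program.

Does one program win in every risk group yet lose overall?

High-risk: the job-training program 34/185 = 18.4%, the CBT program 398/1253 = 31.8% → the CBT program
Medium-risk: the job-training program 417/1137 = 36.7%, the CBT program 249/539 = 46.2% → the CBT program
Low-risk: the job-training program 1301/2184 = 59.6%, the CBT program 82/122 = 67.2% → the CBT program
Overall: the job-training program 1752/3506 = 50.0%, the CBT program 729/1914 = 38.1% → the job-training program
The CBT program wins each risk group but the job-training program wins overall — the comparison reverses. The CBT program's participants skew toward high-risk, which has a lower base rate.

Yes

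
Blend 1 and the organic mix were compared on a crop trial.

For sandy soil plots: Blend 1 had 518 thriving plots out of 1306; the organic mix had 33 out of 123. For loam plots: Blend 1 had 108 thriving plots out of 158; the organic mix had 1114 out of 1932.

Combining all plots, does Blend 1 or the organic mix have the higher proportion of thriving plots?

Sandy soil: Blend 1 518/1306 = 39.7%, the organic mix 33/123 = 26.8% → Blend 1
Loam: Blend 1 108/158 = 68.4%, the organic mix 1114/1932 = 57.7% → Blend 1
Overall: Blend 1 626/1464 = 42.8%, the organic mix 1147/2055 = 55.8% → the organic mix
(Blend 1 wins every soil group but the organic mix wins overall — Blend 1's plots skew toward the low-rate sandy soil group.)

the organic mix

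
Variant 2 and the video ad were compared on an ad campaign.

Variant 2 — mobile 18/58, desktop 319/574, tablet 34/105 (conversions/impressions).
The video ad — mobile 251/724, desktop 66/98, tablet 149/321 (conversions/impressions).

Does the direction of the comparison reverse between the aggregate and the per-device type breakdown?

Mobile: Variant 2 18/58 = 31.0%, the video ad 251/724 = 34.7% → the video ad
Desktop: Variant 2 319/574 = 55.6%, the video ad 66/98 = 67.3% → the video ad
Tablet: Variant 2 34/105 = 32.4%, the video ad 149/321 = 46.4% → the video ad
Overall: Variant 2 371/737 = 50.3%, the video ad 466/1143 = 40.8% → Variant 2
The video ad wins each device group but Variant 2 wins overall — the comparison reverses. The video ad's impressions skew toward mobile, which has a lower base rate.

Yes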